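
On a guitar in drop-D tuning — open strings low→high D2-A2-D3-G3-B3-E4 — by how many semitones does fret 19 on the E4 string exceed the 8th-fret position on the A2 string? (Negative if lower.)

E4 at fret 19 → B5 (MIDI 83); A2 at fret 8 → F3 (MIDI 53).
83 − 53 = 30, so the two pitches are 30 semitones apart.

30 semitones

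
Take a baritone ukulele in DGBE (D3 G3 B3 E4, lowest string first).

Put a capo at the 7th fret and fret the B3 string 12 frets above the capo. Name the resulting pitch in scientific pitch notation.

The capo raises the open B3 by 7 semitones to F#4; fretting 12 more gives B3 + 7 + 12 = B3 + 19 semitones = F#5.

F#5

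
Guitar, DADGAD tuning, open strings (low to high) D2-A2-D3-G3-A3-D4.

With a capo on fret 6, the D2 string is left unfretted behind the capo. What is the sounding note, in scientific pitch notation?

The capo raises the open D2 by 6 semitones to G#2; fretting 0 more gives D2 + 6 + 0 = D2 + 6 semitones = G#2.

G#2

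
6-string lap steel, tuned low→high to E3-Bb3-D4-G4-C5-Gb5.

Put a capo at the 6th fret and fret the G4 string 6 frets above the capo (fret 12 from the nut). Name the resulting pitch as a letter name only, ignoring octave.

G

The capo raises the open G4 by 6 semitones to Db5; fretting 6 more gives G4 + 6 + 6 = G4 + 12 semitones, landing on G.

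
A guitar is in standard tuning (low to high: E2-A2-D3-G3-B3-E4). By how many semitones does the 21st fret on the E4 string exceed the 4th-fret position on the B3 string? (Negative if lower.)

E4 at fret 21 → C#6 (MIDI 85); B3 at fret 4 → D#4 (MIDI 63).
85 − 63 = 22, so the two pitches are 22 semitones apart.

22 semitones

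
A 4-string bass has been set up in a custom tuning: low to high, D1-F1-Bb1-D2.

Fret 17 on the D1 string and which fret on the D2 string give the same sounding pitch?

Fret 17 on D1 is MIDI 26 + 17 = 43 (G2). On the D2 string (open MIDI 38), that pitch is 43 − 38 = fret 5.

5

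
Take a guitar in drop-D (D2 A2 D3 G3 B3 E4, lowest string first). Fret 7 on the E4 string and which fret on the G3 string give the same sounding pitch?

Fret 7 on E4 is MIDI 64 + 7 = 71 (B4). On the G3 string (open MIDI 55), that pitch is 71 − 55 = fret 16.

16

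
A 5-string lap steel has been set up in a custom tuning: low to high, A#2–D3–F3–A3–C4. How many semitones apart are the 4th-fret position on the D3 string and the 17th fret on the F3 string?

16 semitones

D3 at fret 4 → F#3 (MIDI 54); F3 at fret 17 → A#4 (MIDI 70).
54 − 70 = -16, so the two pitches are 16 semitones apart, with A#4 the higher.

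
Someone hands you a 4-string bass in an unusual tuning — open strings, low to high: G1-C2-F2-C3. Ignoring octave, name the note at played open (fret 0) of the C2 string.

C

Fret 0 is the open string itself, so the pitch is just C.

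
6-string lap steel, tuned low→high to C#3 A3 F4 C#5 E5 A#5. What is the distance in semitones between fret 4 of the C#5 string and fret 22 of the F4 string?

10 semitones

C#5 at fret 4 → F5 (MIDI 77); F4 at fret 22 → D#6 (MIDI 87).
77 − 87 = -10, so the two pitches are 10 semitones apart, with D#6 the higher.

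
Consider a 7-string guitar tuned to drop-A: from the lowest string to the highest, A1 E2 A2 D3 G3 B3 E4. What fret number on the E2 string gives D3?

D3 is 10 semitones above the open E2 (E–F–F#–G–…–C–C#–D), so it sits at fret 10.

10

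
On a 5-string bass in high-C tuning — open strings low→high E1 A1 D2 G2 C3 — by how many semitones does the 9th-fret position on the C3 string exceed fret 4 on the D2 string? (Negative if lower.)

C3 at fret 9 → A3 (MIDI 57); D2 at fret 4 → F#2 (MIDI 42).
57 − 42 = 15, so the two pitches are 15 semitones apart.

15 semitones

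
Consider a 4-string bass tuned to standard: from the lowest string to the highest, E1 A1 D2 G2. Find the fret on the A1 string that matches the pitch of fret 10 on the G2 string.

20

G2 at fret 10 is G2 + 10 semitones = F3.
The open A1 string is 10 semitones below the open G2, so the same pitch on the A1 string lies at fret 10 + 10 = 20.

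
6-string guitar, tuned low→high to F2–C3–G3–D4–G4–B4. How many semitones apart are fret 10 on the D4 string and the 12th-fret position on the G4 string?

D4 at fret 10 → C5 (MIDI 72); G4 at fret 12 → G5 (MIDI 79).
72 − 79 = -7, so the two pitches are 7 semitones apart, with G5 the higher.

7 semitones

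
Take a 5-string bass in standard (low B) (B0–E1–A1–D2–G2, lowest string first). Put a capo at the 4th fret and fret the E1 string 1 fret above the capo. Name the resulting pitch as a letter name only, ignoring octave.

The capo raises the open E1 by 4 semitones to G#1; fretting 1 more gives E1 + 4 + 1 = E1 + 5 semitones, landing on A.

A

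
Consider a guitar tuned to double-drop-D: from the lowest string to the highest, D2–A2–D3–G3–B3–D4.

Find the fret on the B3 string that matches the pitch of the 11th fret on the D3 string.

D3 at fret 11 is D3 + 11 semitones = C♯4.
The open B3 string is 9 semitones above the open D3, so the same pitch on the B3 string lies at fret 11 − 9 = 2.

2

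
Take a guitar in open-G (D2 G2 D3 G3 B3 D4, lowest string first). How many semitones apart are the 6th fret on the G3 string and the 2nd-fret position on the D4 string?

3 semitones

G3 at fret 6 → C#4 (MIDI 61); D4 at fret 2 → E4 (MIDI 64).
61 − 64 = -3, so the two pitches are 3 semitones apart, with E4 the higher.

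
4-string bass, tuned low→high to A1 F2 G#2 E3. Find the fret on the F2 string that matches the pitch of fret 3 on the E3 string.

14

Fret 3 on E3 is MIDI 52 + 3 = 55 (G3). On the F2 string (open MIDI 41), that pitch is 55 − 41 = fret 14.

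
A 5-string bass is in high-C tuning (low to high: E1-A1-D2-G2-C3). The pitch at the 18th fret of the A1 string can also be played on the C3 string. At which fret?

A1 at fret 18 is A1 + 18 semitones = D♯3.
The open C3 string is 15 semitones above the open A1, so the same pitch on the C3 string lies at fret 18 − 15 = 3.

3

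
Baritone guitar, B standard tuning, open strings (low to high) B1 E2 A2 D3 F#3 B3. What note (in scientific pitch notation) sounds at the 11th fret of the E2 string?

D#3

Each fret is one semitone, so E2 + 11 = D#3.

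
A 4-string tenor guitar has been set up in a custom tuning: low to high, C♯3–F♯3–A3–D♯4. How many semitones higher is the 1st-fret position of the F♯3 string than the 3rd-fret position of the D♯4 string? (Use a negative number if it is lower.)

-11 semitones

F♯3 at fret 1 → G3 (MIDI 55); D♯4 at fret 3 → F♯4 (MIDI 66).
55 − 66 = -11, so the two pitches are 11 semitones apart.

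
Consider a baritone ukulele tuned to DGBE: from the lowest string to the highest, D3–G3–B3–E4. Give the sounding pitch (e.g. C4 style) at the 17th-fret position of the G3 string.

C5

G3 is MIDI 55. Adding 17 gives 72, which is C5.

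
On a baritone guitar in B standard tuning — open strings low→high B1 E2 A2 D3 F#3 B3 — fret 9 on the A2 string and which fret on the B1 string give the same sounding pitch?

A2 at fret 9 is A2 + 9 semitones = F#3.
The open B1 string is 10 semitones below the open A2, so the same pitch on the B1 string lies at fret 9 + 10 = 19.

19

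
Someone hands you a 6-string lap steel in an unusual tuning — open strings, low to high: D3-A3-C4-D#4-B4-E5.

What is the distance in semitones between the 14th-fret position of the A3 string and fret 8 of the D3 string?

A3 at fret 14 → B4 (MIDI 71); D3 at fret 8 → A#3 (MIDI 58).
71 − 58 = 13, so the two pitches are 13 semitones apart, with B4 the higher.

13 semitones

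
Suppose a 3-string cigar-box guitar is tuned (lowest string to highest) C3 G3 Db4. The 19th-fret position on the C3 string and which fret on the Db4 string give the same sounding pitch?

Fret 19 on C3 is MIDI 48 + 19 = 67 (G4). On the Db4 string (open MIDI 61), that pitch is 67 − 61 = fret 6.

6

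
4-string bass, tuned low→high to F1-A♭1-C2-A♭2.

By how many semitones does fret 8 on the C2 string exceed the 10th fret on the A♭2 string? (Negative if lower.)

-10 semitones

C2 at fret 8 → A♭2 (MIDI 44); A♭2 at fret 10 → G♭3 (MIDI 54).
44 − 54 = -10, so the two pitches are 10 semitones apart.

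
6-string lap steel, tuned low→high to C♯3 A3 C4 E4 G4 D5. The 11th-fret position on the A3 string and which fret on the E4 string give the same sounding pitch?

A3 at fret 11 is A3 + 11 semitones = G♯4.
The open E4 string is 7 semitones above the open A3, so the same pitch on the E4 string lies at fret 11 − 7 = 4.

4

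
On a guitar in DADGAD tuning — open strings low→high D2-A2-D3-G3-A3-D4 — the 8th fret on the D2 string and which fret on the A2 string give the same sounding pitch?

D2 at fret 8 is D2 + 8 semitones = A#2.
The open A2 string is 7 semitones above the open D2, so the same pitch on the A2 string lies at fret 8 − 7 = 1.

1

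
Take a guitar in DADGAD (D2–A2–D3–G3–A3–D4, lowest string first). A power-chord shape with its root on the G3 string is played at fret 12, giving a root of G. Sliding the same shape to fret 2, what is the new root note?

Moving from fret 12 to fret 2 shifts the root by -10 semitones.
G down 10 semitones is A.

A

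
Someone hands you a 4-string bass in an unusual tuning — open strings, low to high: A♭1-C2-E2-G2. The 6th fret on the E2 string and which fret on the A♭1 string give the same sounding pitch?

E2 at fret 6 is E2 + 6 semitones = B♭2.
The open A♭1 string is 8 semitones below the open E2, so the same pitch on the A♭1 string lies at fret 6 + 8 = 14.

14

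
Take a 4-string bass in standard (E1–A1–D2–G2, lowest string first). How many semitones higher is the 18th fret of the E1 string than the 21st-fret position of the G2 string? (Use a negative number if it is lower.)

E1 at fret 18 → A#2 (MIDI 46); G2 at fret 21 → E4 (MIDI 64).
46 − 64 = -18, so the two pitches are 18 semitones apart.

-18 semitones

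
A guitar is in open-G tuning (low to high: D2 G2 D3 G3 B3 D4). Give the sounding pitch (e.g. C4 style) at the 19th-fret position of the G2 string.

The open G2 string plus 19 semitones: G–G#–A–A#–…–C–C#–D.
The walk passes from B into C 2 times, so the octave number goes from 2 to 4.

D4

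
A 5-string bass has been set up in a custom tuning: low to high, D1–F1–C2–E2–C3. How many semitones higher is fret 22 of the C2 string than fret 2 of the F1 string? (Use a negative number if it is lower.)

C2 at fret 22 → Bb3 (MIDI 58); F1 at fret 2 → G1 (MIDI 31).
58 − 31 = 27, so the two pitches are 27 semitones apart.

27 semitones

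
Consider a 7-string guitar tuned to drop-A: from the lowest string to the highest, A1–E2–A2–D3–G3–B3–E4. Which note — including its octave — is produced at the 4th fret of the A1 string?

A1 is MIDI 33. Adding 4 gives 37, which is C♯2.

C♯2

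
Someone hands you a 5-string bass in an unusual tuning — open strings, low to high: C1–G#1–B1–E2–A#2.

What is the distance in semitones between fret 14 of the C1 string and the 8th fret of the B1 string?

5 semitones

C1 at fret 14 → D2 (MIDI 38); B1 at fret 8 → G2 (MIDI 43).
38 − 43 = -5, so the two pitches are 5 semitones apart, with G2 the higher.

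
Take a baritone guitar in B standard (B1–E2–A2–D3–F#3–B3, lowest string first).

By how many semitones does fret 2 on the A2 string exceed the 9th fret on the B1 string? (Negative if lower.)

3 semitones

A2 at fret 2 → B2 (MIDI 47); B1 at fret 9 → G#2 (MIDI 44).
47 − 44 = 3, so the two pitches are 3 semitones apart.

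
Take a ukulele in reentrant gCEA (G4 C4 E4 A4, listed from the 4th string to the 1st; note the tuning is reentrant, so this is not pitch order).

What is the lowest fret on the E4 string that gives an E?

From E4, count semitones up the chromatic scale until reaching E: E — 0 steps.

0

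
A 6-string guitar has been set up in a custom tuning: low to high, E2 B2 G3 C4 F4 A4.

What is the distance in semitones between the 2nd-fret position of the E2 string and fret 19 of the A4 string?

E2 at fret 2 → Gb2 (MIDI 42); A4 at fret 19 → E6 (MIDI 88).
42 − 88 = -46, so the two pitches are 46 semitones apart, with E6 the higher.

46 semitones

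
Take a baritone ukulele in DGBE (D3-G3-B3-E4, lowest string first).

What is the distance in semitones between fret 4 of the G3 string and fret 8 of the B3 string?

8 semitones

G3 at fret 4 → B3 (MIDI 59); B3 at fret 8 → G4 (MIDI 67).
59 − 67 = -8, so the two pitches are 8 semitones apart, with G4 the higher.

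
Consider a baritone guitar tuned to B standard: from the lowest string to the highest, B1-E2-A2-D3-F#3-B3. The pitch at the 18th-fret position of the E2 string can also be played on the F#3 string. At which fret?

Fret 18 on E2 is MIDI 40 + 18 = 58 (A#3). On the F#3 string (open MIDI 54), that pitch is 58 − 54 = fret 4.

4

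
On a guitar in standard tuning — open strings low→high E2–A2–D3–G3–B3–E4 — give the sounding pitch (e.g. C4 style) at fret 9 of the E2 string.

E2 is MIDI 40. Adding 9 gives 49, which is C#3.

C#3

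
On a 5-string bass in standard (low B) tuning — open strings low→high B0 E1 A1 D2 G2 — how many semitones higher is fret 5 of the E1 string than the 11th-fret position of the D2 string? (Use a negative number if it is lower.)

-16 semitones

E1 at fret 5 → A1 (MIDI 33); D2 at fret 11 → C#3 (MIDI 49).
33 − 49 = -16, so the two pitches are 16 semitones apart.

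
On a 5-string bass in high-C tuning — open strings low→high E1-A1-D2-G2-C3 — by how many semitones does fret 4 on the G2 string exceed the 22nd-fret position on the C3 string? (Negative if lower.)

-23 semitones

G2 at fret 4 → B2 (MIDI 47); C3 at fret 22 → A#4 (MIDI 70).
47 − 70 = -23, so the two pitches are 23 semitones apart.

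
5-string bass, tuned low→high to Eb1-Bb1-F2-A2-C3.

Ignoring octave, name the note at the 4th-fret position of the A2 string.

Db

Each fret is one semitone, so A2 + 4 = Db.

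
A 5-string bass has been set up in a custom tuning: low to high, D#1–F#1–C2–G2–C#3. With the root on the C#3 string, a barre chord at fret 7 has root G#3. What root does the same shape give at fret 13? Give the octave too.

D4

Moving from fret 7 to fret 13 shifts the root by 6 semitones.
G#3 up 6 semitones is D4.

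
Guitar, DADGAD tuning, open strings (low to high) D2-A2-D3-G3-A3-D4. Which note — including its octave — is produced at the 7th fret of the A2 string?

A2 is MIDI 45. Adding 7 gives 52, which is E3.

E3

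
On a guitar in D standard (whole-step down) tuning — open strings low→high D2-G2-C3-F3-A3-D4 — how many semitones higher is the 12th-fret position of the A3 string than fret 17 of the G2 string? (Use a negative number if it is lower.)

9 semitones

A3 at fret 12 → A4 (MIDI 69); G2 at fret 17 → C4 (MIDI 60).
69 − 60 = 9, so the two pitches are 9 semitones apart.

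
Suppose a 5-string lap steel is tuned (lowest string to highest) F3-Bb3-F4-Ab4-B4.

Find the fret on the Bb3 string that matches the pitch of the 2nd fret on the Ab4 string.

Ab4 at fret 2 is Ab4 + 2 semitones = Bb4.
The open Bb3 string is 10 semitones below the open Ab4, so the same pitch on the Bb3 string lies at fret 2 + 10 = 12.

12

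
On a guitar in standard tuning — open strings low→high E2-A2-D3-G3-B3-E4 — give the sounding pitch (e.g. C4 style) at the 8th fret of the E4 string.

E4 is MIDI 64. Adding 8 gives 72, which is C5.

C5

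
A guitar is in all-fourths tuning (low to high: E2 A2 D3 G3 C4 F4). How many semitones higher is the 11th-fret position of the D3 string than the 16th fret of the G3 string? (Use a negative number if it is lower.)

D3 at fret 11 → C#4 (MIDI 61); G3 at fret 16 → B4 (MIDI 71).
61 − 71 = -10, so the two pitches are 10 semitones apart.

-10 semitones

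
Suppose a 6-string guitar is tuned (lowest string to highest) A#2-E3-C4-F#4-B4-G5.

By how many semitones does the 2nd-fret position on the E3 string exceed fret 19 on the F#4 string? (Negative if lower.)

E3 at fret 2 → F#3 (MIDI 54); F#4 at fret 19 → C#6 (MIDI 85).
54 − 85 = -31, so the two pitches are 31 semitones apart.

-31 semitones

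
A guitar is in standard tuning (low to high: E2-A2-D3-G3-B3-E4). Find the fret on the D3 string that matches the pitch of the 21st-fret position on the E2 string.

E2 at fret 21 is E2 + 21 semitones = C♯4.
The open D3 string is 10 semitones above the open E2, so the same pitch on the D3 string lies at fret 21 − 10 = 11.

11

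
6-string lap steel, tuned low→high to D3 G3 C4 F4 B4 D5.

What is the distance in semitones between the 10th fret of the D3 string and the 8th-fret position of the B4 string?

19 semitones

D3 at fret 10 → C4 (MIDI 60); B4 at fret 8 → G5 (MIDI 79).
60 − 79 = -19, so the two pitches are 19 semitones apart, with G5 the higher.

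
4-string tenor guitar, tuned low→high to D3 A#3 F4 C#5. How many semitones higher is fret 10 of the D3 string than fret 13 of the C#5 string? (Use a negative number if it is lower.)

-26 semitones

D3 at fret 10 → C4 (MIDI 60); C#5 at fret 13 → D6 (MIDI 86).
60 − 86 = -26, so the two pitches are 26 semitones apart.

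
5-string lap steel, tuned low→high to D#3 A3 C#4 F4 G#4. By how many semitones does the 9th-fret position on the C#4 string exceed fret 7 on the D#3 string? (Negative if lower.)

12 semitones

C#4 at fret 9 → A#4 (MIDI 70); D#3 at fret 7 → A#3 (MIDI 58).
70 − 58 = 12, so the two pitches are 12 semitones apart.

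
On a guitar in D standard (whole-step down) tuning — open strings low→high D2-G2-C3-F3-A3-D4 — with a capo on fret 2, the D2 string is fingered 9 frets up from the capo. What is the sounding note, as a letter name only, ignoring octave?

C♯

The capo raises the open D2 by 2 semitones to E2; fretting 9 more gives D2 + 2 + 9 = D2 + 11 semitones, landing on C♯.
(Also written D♭.)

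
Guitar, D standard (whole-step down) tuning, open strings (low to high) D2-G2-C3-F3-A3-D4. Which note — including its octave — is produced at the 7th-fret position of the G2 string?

D3

The open G2 string plus 7 semitones: G–G#–A–A#–B–C–C#–D.
The walk passes from B into C once, so the octave number goes from 2 to 3.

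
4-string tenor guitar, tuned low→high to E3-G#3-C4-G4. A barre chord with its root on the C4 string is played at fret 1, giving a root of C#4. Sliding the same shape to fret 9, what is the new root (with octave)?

A4

Moving from fret 1 to fret 9 shifts the root by 8 semitones.
C#4 up 8 semitones is A4.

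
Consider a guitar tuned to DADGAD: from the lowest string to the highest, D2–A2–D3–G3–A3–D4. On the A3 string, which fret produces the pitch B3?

2

B3 is 2 semitones above the open A3 (A–A#–B), so it sits at fret 2.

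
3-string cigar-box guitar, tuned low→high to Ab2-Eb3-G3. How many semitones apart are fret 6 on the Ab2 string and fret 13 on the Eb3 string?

Ab2 at fret 6 → D3 (MIDI 50); Eb3 at fret 13 → E4 (MIDI 64).
50 − 64 = -14, so the two pitches are 14 semitones apart, with E4 the higher.

14 semitones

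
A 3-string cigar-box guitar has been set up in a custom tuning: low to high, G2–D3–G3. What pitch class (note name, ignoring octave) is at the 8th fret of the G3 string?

D♯

G3 is MIDI 55. Adding 8 gives 63; 63 mod 12 = 3, i.e. D♯.
(Equivalently spelled E♭.)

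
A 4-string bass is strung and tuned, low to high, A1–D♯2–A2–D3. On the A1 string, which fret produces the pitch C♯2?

C♯2 is 4 semitones above the open A1 (A–A#–B–C–C#), so it sits at fret 4.

4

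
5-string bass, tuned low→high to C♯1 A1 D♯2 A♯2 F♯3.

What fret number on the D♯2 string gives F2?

F2 is 2 semitones above the open D♯2 (D#–E–F), so it sits at fret 2.

2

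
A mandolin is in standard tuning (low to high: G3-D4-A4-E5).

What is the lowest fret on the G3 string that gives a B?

4

From G3, count semitones up the chromatic scale until reaching B: G–G#–A–A#–B — 4 steps.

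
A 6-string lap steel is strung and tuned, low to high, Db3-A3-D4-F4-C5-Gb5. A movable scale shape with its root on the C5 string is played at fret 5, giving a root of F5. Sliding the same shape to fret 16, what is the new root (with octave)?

E6

Moving from fret 5 to fret 16 shifts the root by 11 semitones.
F5 up 11 semitones is E6.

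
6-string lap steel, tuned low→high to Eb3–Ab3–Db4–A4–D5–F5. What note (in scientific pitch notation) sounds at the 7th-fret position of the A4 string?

E5

Each fret is one semitone, so A4 + 7 = E5.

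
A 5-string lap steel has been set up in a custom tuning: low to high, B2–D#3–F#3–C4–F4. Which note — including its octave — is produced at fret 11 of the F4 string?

Each fret is one semitone, so F4 + 11 = E5.

E5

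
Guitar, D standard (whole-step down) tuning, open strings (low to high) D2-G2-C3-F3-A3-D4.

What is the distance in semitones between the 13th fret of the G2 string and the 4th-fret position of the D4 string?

10 semitones

G2 at fret 13 → G♯3 (MIDI 56); D4 at fret 4 → F♯4 (MIDI 66).
56 − 66 = -10, so the two pitches are 10 semitones apart, with F♯4 the higher.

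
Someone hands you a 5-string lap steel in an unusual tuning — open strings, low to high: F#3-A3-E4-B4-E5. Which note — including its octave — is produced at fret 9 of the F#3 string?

F#3 is MIDI 54. Adding 9 gives 63, which is D#4.
(Equivalently spelled Eb4.)

D#4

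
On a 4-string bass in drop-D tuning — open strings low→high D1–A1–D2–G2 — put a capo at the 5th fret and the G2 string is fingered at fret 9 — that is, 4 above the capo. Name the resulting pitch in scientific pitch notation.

E3

The capo raises the open G2 by 5 semitones to C3; fretting 4 more gives G2 + 5 + 4 = G2 + 9 semitones = E3.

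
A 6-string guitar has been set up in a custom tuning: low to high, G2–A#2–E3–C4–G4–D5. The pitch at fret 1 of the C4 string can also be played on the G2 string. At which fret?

C4 at fret 1 is C4 + 1 semitone = C#4.
The open G2 string is 17 semitones below the open C4, so the same pitch on the G2 string lies at fret 1 + 17 = 18.

18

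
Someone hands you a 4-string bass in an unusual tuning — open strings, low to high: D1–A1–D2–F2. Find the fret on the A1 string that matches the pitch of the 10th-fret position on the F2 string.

18

F2 at fret 10 is F2 + 10 semitones = D#3.
The open A1 string is 8 semitones below the open F2, so the same pitch on the A1 string lies at fret 10 + 8 = 18.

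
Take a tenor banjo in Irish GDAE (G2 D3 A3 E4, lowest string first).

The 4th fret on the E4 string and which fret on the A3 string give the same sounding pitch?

11

E4 at fret 4 is E4 + 4 semitones = G#4.
The open A3 string is 7 semitones below the open E4, so the same pitch on the A3 string lies at fret 4 + 7 = 11.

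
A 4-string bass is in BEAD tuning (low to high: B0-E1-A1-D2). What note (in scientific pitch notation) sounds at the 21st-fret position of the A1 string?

Each fret is one semitone, so A1 + 21 = F♯3.

F♯3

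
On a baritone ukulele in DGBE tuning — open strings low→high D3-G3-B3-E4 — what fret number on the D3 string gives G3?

5

G3 is 5 semitones above the open D3 (D–D#–E–F–F#–G), so it sits at fret 5.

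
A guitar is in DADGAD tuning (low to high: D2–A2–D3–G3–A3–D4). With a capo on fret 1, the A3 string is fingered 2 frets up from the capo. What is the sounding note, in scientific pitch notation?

The capo raises the open A3 by 1 semitone to A#3; fretting 2 more gives A3 + 1 + 2 = A3 + 3 semitones = C4.

C4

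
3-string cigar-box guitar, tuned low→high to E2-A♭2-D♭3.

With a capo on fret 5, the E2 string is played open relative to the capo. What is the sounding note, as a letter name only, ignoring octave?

A

The capo raises the open E2 by 5 semitones to A2; fretting 0 more gives E2 + 5 + 0 = E2 + 5 semitones, landing on A.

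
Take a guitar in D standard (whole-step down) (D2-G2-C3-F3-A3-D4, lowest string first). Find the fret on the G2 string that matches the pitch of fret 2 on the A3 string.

Fret 2 on A3 is MIDI 57 + 2 = 59 (B3). On the G2 string (open MIDI 43), that pitch is 59 − 43 = fret 16.

16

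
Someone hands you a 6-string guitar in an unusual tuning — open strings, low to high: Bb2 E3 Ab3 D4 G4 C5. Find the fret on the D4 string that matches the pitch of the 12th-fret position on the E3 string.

E3 at fret 12 is E3 + 12 semitones = E4.
The open D4 string is 10 semitones above the open E3, so the same pitch on the D4 string lies at fret 12 − 10 = 2.

2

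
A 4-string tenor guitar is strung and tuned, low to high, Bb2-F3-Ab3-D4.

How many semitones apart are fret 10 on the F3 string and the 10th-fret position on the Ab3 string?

3 semitones

F3 at fret 10 → Eb4 (MIDI 63); Ab3 at fret 10 → Gb4 (MIDI 66).
63 − 66 = -3, so the two pitches are 3 semitones apart, with Gb4 the higher.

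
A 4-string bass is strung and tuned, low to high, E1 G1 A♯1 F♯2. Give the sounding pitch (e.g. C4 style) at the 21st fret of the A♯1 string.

G3

Each fret is one semitone, so A♯1 + 21 = G3.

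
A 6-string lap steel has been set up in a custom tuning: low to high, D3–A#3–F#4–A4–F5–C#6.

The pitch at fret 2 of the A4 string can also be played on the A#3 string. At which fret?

13

A4 at fret 2 is A4 + 2 semitones = B4.
The open A#3 string is 11 semitones below the open A4, so the same pitch on the A#3 string lies at fret 2 + 11 = 13.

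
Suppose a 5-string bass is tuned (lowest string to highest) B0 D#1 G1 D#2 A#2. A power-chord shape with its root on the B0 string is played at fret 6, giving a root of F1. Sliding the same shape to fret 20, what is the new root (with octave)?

Moving from fret 6 to fret 20 shifts the root by 14 semitones.
F1 up 14 semitones is G2.

G2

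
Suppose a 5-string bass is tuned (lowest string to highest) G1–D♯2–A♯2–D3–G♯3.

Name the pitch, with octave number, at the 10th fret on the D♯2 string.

Each fret is one semitone, so D♯2 + 10 = C♯3.

C♯3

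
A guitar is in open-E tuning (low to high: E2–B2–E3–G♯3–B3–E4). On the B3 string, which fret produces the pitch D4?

3

D4 is 3 semitones above the open B3 (B–C–C#–D), so it sits at fret 3.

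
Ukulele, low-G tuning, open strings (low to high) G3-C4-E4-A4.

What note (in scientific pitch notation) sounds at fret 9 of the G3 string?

E4

Each fret is one semitone, so G3 + 9 = E4.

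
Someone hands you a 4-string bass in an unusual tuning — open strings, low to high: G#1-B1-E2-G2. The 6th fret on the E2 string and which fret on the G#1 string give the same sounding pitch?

Fret 6 on E2 is MIDI 40 + 6 = 46 (A#2). On the G#1 string (open MIDI 32), that pitch is 46 − 32 = fret 14.

14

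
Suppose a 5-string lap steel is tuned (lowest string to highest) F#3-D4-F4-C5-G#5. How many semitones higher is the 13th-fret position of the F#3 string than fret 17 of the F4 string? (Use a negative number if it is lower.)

-15 semitones

F#3 at fret 13 → G4 (MIDI 67); F4 at fret 17 → A#5 (MIDI 82).
67 − 82 = -15, so the two pitches are 15 semitones apart.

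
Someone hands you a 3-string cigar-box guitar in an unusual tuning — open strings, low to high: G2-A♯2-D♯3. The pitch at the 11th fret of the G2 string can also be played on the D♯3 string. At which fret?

G2 at fret 11 is G2 + 11 semitones = F♯3.
The open D♯3 string is 8 semitones above the open G2, so the same pitch on the D♯3 string lies at fret 11 − 8 = 3.

3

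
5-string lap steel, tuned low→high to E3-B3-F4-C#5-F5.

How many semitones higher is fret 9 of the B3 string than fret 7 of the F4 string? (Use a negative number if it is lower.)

-4 semitones

B3 at fret 9 → G#4 (MIDI 68); F4 at fret 7 → C5 (MIDI 72).
68 − 72 = -4, so the two pitches are 4 semitones apart.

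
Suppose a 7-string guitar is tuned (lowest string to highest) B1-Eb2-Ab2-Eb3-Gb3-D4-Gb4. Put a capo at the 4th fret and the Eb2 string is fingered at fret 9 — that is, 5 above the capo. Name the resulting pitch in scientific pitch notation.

The capo raises the open Eb2 by 4 semitones to G2; fretting 5 more gives Eb2 + 4 + 5 = Eb2 + 9 semitones = C3.

C3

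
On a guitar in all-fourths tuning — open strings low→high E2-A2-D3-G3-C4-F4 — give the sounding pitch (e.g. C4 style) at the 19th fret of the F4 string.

Each fret is one semitone, so F4 + 19 = C6.

C6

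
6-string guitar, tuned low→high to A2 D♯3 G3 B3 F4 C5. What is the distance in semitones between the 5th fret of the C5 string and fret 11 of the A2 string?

21 semitones

C5 at fret 5 → F5 (MIDI 77); A2 at fret 11 → G♯3 (MIDI 56).
77 − 56 = 21, so the two pitches are 21 semitones apart, with F5 the higher.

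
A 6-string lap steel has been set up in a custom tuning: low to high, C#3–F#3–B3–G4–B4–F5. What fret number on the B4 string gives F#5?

F#5 is 7 semitones above the open B4 (B–C–C#–D–D#–E–F–F#), so it sits at fret 7.

7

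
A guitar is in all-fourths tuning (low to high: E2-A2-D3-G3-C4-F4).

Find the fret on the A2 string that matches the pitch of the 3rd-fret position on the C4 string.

C4 at fret 3 is C4 + 3 semitones = D#4.
The open A2 string is 15 semitones below the open C4, so the same pitch on the A2 string lies at fret 3 + 15 = 18.

18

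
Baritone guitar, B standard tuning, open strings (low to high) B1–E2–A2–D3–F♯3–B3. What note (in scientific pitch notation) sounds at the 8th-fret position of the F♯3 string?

D4

Each fret is one semitone, so F♯3 + 8 = D4.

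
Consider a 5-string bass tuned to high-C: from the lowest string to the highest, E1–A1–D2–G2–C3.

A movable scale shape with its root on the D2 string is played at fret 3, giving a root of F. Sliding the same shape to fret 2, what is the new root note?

Moving from fret 3 to fret 2 shifts the root by -1 semitone.
F down 1 semitone is E.

E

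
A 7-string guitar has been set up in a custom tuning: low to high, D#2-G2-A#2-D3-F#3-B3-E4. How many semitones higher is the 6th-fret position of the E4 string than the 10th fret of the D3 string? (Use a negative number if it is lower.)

10 semitones

E4 at fret 6 → A#4 (MIDI 70); D3 at fret 10 → C4 (MIDI 60).
70 − 60 = 10, so the two pitches are 10 semitones apart.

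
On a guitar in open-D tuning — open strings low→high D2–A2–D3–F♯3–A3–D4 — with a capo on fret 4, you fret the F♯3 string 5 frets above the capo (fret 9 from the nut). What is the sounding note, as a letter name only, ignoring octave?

The capo raises the open F♯3 by 4 semitones to A♯3; fretting 5 more gives F♯3 + 4 + 5 = F♯3 + 9 semitones, landing on D♯.

D♯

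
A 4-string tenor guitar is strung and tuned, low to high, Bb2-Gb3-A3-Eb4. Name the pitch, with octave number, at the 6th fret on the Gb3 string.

Each fret is one semitone, so Gb3 + 6 = C4.

C4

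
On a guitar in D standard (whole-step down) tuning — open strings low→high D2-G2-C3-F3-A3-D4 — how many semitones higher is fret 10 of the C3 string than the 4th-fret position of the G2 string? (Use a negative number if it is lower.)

C3 at fret 10 → A#3 (MIDI 58); G2 at fret 4 → B2 (MIDI 47).
58 − 47 = 11, so the two pitches are 11 semitones apart.

11 semitones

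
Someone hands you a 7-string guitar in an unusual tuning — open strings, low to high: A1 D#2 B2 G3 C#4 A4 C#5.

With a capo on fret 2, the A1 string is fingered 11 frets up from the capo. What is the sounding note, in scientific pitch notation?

The capo raises the open A1 by 2 semitones to B1; fretting 11 more gives A1 + 2 + 11 = A1 + 13 semitones = A#2.

A#2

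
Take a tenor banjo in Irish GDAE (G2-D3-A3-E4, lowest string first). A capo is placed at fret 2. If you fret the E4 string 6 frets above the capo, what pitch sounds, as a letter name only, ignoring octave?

C

The capo raises the open E4 by 2 semitones to F#4; fretting 6 more gives E4 + 2 + 6 = E4 + 8 semitones, landing on C.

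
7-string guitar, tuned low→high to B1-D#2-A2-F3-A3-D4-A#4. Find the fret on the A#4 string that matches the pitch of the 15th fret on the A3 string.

2

A3 at fret 15 is A3 + 15 semitones = C5.
The open A#4 string is 13 semitones above the open A3, so the same pitch on the A#4 string lies at fret 15 − 13 = 2.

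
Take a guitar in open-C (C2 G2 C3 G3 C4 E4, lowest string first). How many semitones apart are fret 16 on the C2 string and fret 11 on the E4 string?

C2 at fret 16 → E3 (MIDI 52); E4 at fret 11 → D#5 (MIDI 75).
52 − 75 = -23, so the two pitches are 23 semitones apart, with D#5 the higher.

23 semitones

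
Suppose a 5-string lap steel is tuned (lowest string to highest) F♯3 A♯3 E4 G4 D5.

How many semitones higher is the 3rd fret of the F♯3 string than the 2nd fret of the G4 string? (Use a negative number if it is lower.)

-12 semitones

F♯3 at fret 3 → A3 (MIDI 57); G4 at fret 2 → A4 (MIDI 69).
57 − 69 = -12, so the two pitches are 12 semitones apart.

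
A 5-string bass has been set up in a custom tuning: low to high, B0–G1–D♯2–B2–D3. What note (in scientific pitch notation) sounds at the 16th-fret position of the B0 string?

The open B0 string plus 16 semitones: B–C–C#–D–…–C#–D–D#.
The walk passes from B into C 2 times, so the octave number goes from 0 to 2.

D♯2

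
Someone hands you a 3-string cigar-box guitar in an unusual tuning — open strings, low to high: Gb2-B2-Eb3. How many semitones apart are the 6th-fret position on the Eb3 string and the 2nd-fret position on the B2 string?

Eb3 at fret 6 → A3 (MIDI 57); B2 at fret 2 → Db3 (MIDI 49).
57 − 49 = 8, so the two pitches are 8 semitones apart, with A3 the higher.

8 semitones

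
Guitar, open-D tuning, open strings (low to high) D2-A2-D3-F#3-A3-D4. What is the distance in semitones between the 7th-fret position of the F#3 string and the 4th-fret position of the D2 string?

F#3 at fret 7 → C#4 (MIDI 61); D2 at fret 4 → F#2 (MIDI 42).
61 − 42 = 19, so the two pitches are 19 semitones apart, with C#4 the higher.

19 semitones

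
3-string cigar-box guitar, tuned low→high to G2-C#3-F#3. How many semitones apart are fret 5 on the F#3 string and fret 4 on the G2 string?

F#3 at fret 5 → B3 (MIDI 59); G2 at fret 4 → B2 (MIDI 47).
59 − 47 = 12, so the two pitches are 12 semitones apart, with B3 the higher.

12 semitones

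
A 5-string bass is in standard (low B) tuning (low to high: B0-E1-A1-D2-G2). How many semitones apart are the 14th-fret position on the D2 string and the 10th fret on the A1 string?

D2 at fret 14 → E3 (MIDI 52); A1 at fret 10 → G2 (MIDI 43).
52 − 43 = 9, so the two pitches are 9 semitones apart, with E3 the higher.

9 semitones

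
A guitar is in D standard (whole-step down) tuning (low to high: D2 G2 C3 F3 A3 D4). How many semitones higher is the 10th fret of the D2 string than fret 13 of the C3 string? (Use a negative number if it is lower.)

-13 semitones

D2 at fret 10 → C3 (MIDI 48); C3 at fret 13 → C♯4 (MIDI 61).
48 − 61 = -13, so the two pitches are 13 semitones apart.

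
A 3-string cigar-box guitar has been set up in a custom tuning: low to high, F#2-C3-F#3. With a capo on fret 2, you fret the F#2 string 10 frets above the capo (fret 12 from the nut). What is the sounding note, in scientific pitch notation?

The capo raises the open F#2 by 2 semitones to G#2; fretting 10 more gives F#2 + 2 + 10 = F#2 + 12 semitones = F#3.

F#3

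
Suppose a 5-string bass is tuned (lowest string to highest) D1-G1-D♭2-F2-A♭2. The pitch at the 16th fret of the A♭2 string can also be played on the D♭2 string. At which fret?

23

A♭2 at fret 16 is A♭2 + 16 semitones = C4.
The open D♭2 string is 7 semitones below the open A♭2, so the same pitch on the D♭2 string lies at fret 16 + 7 = 23.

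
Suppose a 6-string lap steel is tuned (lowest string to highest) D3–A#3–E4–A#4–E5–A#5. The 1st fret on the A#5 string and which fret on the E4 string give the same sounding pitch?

19

Fret 1 on A#5 is MIDI 82 + 1 = 83 (B5). On the E4 string (open MIDI 64), that pitch is 83 − 64 = fret 19.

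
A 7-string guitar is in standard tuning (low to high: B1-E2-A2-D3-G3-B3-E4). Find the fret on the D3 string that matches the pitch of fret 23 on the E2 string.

13

E2 at fret 23 is E2 + 23 semitones = D♯4.
The open D3 string is 10 semitones above the open E2, so the same pitch on the D3 string lies at fret 23 − 10 = 13.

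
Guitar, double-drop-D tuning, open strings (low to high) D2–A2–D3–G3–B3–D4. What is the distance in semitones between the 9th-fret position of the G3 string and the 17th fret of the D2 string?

G3 at fret 9 → E4 (MIDI 64); D2 at fret 17 → G3 (MIDI 55).
64 − 55 = 9, so the two pitches are 9 semitones apart, with E4 the higher.

9 semitones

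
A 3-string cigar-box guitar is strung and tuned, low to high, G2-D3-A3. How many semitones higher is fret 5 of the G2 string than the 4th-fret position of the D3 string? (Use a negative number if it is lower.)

G2 at fret 5 → C3 (MIDI 48); D3 at fret 4 → F#3 (MIDI 54).
48 − 54 = -6, so the two pitches are 6 semitones apart.

-6 semitones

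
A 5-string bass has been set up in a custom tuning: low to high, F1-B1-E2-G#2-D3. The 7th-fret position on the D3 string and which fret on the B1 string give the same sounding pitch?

22

Fret 7 on D3 is MIDI 50 + 7 = 57 (A3). On the B1 string (open MIDI 35), that pitch is 57 − 35 = fret 22.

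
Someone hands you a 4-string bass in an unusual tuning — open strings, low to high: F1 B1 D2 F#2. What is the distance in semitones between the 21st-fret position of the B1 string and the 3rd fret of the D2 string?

15 semitones

B1 at fret 21 → G#3 (MIDI 56); D2 at fret 3 → F2 (MIDI 41).
56 − 41 = 15, so the two pitches are 15 semitones apart, with G#3 the higher.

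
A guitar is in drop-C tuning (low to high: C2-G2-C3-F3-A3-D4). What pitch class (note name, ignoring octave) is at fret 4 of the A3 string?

A3 is MIDI 57. Adding 4 gives 61; 61 mod 12 = 1, i.e. C♯.
(Equivalently spelled D♭.)

C♯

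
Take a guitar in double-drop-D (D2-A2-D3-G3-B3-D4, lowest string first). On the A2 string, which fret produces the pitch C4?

C4 is 15 semitones above the open A2 (A–A#–B–C–…–A#–B–C), so it sits at fret 15.

15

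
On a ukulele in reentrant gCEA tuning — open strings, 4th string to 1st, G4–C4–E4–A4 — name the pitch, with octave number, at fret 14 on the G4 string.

G4 is MIDI 67. Adding 14 gives 81, which is A5.

A5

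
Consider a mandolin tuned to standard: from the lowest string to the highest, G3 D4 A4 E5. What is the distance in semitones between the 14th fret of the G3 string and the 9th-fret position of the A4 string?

G3 at fret 14 → A4 (MIDI 69); A4 at fret 9 → F#5 (MIDI 78).
69 − 78 = -9, so the two pitches are 9 semitones apart, with F#5 the higher.

9 semitones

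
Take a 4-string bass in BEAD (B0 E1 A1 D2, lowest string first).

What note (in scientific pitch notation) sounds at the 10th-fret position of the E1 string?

D2

Each fret is one semitone, so E1 + 10 = D2.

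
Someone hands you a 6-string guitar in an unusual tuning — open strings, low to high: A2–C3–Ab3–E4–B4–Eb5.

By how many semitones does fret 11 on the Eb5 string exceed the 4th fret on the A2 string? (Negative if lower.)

Eb5 at fret 11 → D6 (MIDI 86); A2 at fret 4 → Db3 (MIDI 49).
86 − 49 = 37, so the two pitches are 37 semitones apart.

37 semitones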